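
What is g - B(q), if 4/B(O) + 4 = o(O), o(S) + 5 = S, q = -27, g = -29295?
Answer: -263654/9 ≈ -29295.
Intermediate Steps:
o(S) = -5 + S
B(O) = 4/(-9 + O) (B(O) = 4/(-4 + (-5 + O)) = 4/(-9 + O))
g - B(q) = -29295 - 4/(-9 - 27) = -29295 - 4/(-36) = -29295 - 4*(-1)/36 = -29295 - 1*(-⅑) = -29295 + ⅑ = -263654/9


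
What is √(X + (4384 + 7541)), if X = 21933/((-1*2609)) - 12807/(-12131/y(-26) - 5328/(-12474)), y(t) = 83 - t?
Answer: 9*√70912811209136622482489/21849120071 ≈ 109.69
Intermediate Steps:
X = 2340274429404/21849120071 (X = 21933/((-1*2609)) - 12807/(-12131/(83 - 1*(-26)) - 5328/(-12474)) = 21933/(-2609) - 12807/(-12131/(83 + 26) - 5328*(-1/12474)) = 21933*(-1/2609) - 12807/(-12131/109 + 296/693) = -21933/2609 - 12807/(-12131*1/109 + 296/693) = -21933/2609 - 12807/(-12131/109 + 296/693) = -21933/2609 - 12807/(-8374519/75537) = -21933/2609 - 12807*(-75537/8374519) = -21933/2609 + 967402359/8374519 = 2340274429404/21849120071 ≈ 107.11)
√(X + (4384 + 7541)) = √(2340274429404/21849120071 + (4384 + 7541)) = √(2340274429404/21849120071 + 11925) = √(262891031276079/21849120071) = 9*√70912811209136622482489/21849120071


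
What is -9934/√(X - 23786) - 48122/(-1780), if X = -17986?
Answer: 24061/890 + 4967*I*√3/177 ≈ 27.035 + 48.605*I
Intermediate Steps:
-9934/√(X - 23786) - 48122/(-1780) = -9934/√(-17986 - 23786) - 48122/(-1780) = -9934*(-I*√3/354) - 48122*(-1/1780) = -9934*(-I*√3/354) + 24061/890 = -(-4967)*I*√3/177 + 24061/890 = 4967*I*√3/177 + 24061/890 = 24061/890 + 4967*I*√3/177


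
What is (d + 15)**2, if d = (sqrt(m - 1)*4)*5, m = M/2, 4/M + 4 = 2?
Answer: -575 + 600*I*sqrt(2) ≈ -575.0 + 848.53*I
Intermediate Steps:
M = -2 (M = 4/(-4 + 2) = 4/(-2) = 4*(-1/2) = -2)
m = -1 (m = -2/2 = -2*1/2 = -1)
d = 20*I*sqrt(2) (d = (sqrt(-1 - 1)*4)*5 = (sqrt(-2)*4)*5 = ((I*sqrt(2))*4)*5 = (4*I*sqrt(2))*5 = 20*I*sqrt(2) ≈ 28.284*I)
(d + 15)**2 = (20*I*sqrt(2) + 15)**2 = (15 + 20*I*sqrt(2))**2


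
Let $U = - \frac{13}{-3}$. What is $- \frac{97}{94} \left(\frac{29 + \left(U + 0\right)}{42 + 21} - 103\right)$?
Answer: $\frac{1878599}{17766} \approx 105.74$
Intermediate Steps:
$U = \frac{13}{3}$ ($U = \left(-13\right) \left(- \frac{1}{3}\right) = \frac{13}{3} \approx 4.3333$)
$- \frac{97}{94} \left(\frac{29 + \left(U + 0\right)}{42 + 21} - 103\right) = - \frac{97}{94} \left(\frac{29 + \left(\frac{13}{3} + 0\right)}{42 + 21} - 103\right) = \left(-97\right) \frac{1}{94} \left(\frac{29 + \frac{13}{3}}{63} - 103\right) = - \frac{97 \left(\frac{100}{3} \cdot \frac{1}{63} - 103\right)}{94} = - \frac{97 \left(\frac{100}{189} - 103\right)}{94} = \left(- \frac{97}{94}\right) \left(- \frac{19367}{189}\right) = \frac{1878599}{17766}$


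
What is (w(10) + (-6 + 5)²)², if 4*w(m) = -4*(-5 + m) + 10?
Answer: 9/4 ≈ 2.2500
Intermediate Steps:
w(m) = 15/2 - m (w(m) = (-4*(-5 + m) + 10)/4 = ((20 - 4*m) + 10)/4 = (30 - 4*m)/4 = 15/2 - m)
(w(10) + (-6 + 5)²)² = ((15/2 - 1*10) + (-6 + 5)²)² = ((15/2 - 10) + (-1)²)² = (-5/2 + 1)² = (-3/2)² = 9/4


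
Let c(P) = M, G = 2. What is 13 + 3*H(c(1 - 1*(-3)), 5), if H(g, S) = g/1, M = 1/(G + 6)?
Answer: 107/8 ≈ 13.375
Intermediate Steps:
M = ⅛ (M = 1/(2 + 6) = 1/8 = ⅛ ≈ 0.12500)
c(P) = ⅛
H(g, S) = g (H(g, S) = g*1 = g)
13 + 3*H(c(1 - 1*(-3)), 5) = 13 + 3*(⅛) = 13 + 3/8 = 107/8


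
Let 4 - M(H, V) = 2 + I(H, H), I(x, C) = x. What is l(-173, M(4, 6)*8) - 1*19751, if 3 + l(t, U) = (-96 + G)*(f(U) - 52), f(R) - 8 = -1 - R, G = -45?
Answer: -15665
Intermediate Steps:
M(H, V) = 2 - H (M(H, V) = 4 - (2 + H) = 4 + (-2 - H) = 2 - H)
f(R) = 7 - R (f(R) = 8 + (-1 - R) = 7 - R)
l(t, U) = 6342 + 141*U (l(t, U) = -3 + (-96 - 45)*((7 - U) - 52) = -3 - 141*(-45 - U) = -3 + (6345 + 141*U) = 6342 + 141*U)
l(-173, M(4, 6)*8) - 1*19751 = (6342 + 141*((2 - 1*4)*8)) - 1*19751 = (6342 + 141*((2 - 4)*8)) - 19751 = (6342 + 141*(-2*8)) - 19751 = (6342 + 141*(-16)) - 19751 = (6342 - 2256) - 19751 = 4086 - 19751 = -15665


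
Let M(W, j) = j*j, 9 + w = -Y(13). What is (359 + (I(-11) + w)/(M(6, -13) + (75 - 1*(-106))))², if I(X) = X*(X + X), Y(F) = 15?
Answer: 3960688356/30625 ≈ 1.2933e+5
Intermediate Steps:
w = -24 (w = -9 - 1*15 = -9 - 15 = -24)
I(X) = 2*X² (I(X) = X*(2*X) = 2*X²)
M(W, j) = j²
(359 + (I(-11) + w)/(M(6, -13) + (75 - 1*(-106))))² = (359 + (2*(-11)² - 24)/((-13)² + (75 - 1*(-106))))² = (359 + (2*121 - 24)/(169 + (75 + 106)))² = (359 + (242 - 24)/(169 + 181))² = (359 + 218/350)² = (359 + 218*(1/350))² = (359 + 109/175)² = (62934/175)² = 3960688356/30625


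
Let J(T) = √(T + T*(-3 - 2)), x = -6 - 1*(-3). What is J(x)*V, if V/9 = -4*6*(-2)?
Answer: 864*√3 ≈ 1496.5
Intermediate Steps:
x = -3 (x = -6 + 3 = -3)
V = 432 (V = 9*(-4*6*(-2)) = 9*(-24*(-2)) = 9*48 = 432)
J(T) = 2*√(-T) (J(T) = √(T + T*(-5)) = √(T - 5*T) = √(-4*T) = 2*√(-T))
J(x)*V = (2*√(-1*(-3)))*432 = (2*√3)*432 = 864*√3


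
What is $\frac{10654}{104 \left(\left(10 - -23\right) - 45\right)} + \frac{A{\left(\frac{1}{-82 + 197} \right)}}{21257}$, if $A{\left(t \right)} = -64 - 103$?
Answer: $- \frac{113340247}{13264368} \approx -8.5447$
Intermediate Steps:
$A{\left(t \right)} = -167$
$\frac{10654}{104 \left(\left(10 - -23\right) - 45\right)} + \frac{A{\left(\frac{1}{-82 + 197} \right)}}{21257} = \frac{10654}{104 \left(\left(10 - -23\right) - 45\right)} - \frac{167}{21257} = \frac{10654}{104 \left(\left(10 + 23\right) - 45\right)} - \frac{167}{21257} = \frac{10654}{104 \left(33 - 45\right)} - \frac{167}{21257} = \frac{10654}{104 \left(-12\right)} - \frac{167}{21257} = \frac{10654}{-1248} - \frac{167}{21257} = 10654 \left(- \frac{1}{1248}\right) - \frac{167}{21257} = - \frac{5327}{624} - \frac{167}{21257} = - \frac{113340247}{13264368}$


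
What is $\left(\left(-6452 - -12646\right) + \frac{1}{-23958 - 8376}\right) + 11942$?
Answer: $\frac{586409423}{32334} \approx 18136.0$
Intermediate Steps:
$\left(\left(-6452 - -12646\right) + \frac{1}{-23958 - 8376}\right) + 11942 = \left(\left(-6452 + 12646\right) + \frac{1}{-32334}\right) + 11942 = \left(6194 - \frac{1}{32334}\right) + 11942 = \frac{200276795}{32334} + 11942 = \frac{586409423}{32334}$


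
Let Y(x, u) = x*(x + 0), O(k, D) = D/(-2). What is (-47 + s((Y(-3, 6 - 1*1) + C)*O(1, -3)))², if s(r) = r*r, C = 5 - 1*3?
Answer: 811801/16 ≈ 50738.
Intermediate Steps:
O(k, D) = -D/2 (O(k, D) = D*(-½) = -D/2)
C = 2 (C = 5 - 3 = 2)
Y(x, u) = x² (Y(x, u) = x*x = x²)
s(r) = r²
(-47 + s((Y(-3, 6 - 1*1) + C)*O(1, -3)))² = (-47 + (((-3)² + 2)*(-½*(-3)))²)² = (-47 + ((9 + 2)*(3/2))²)² = (-47 + (11*(3/2))²)² = (-47 + (33/2)²)² = (-47 + 1089/4)² = (901/4)² = 811801/16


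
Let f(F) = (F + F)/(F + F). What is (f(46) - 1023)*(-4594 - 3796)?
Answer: 8574580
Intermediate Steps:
f(F) = 1 (f(F) = (2*F)/((2*F)) = (2*F)*(1/(2*F)) = 1)
(f(46) - 1023)*(-4594 - 3796) = (1 - 1023)*(-4594 - 3796) = -1022*(-8390) = 8574580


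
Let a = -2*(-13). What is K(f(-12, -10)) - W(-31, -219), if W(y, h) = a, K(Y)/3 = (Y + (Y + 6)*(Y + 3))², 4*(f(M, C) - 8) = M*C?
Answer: 10178866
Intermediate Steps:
f(M, C) = 8 + C*M/4 (f(M, C) = 8 + (M*C)/4 = 8 + (C*M)/4 = 8 + C*M/4)
a = 26
K(Y) = 3*(Y + (3 + Y)*(6 + Y))² (K(Y) = 3*(Y + (Y + 6)*(Y + 3))² = 3*(Y + (6 + Y)*(3 + Y))² = 3*(Y + (3 + Y)*(6 + Y))²)
W(y, h) = 26
K(f(-12, -10)) - W(-31, -219) = 3*(18 + (8 + (¼)*(-10)*(-12))² + 10*(8 + (¼)*(-10)*(-12)))² - 1*26 = 3*(18 + (8 + 30)² + 10*(8 + 30))² - 26 = 3*(18 + 38² + 10*38)² - 26 = 3*(18 + 1444 + 380)² - 26 = 3*1842² - 26 = 3*3392964 - 26 = 10178892 - 26 = 10178866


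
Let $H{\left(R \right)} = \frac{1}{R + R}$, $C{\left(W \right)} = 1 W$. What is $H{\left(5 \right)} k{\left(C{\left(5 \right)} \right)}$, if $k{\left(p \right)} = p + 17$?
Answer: $\frac{11}{5} \approx 2.2$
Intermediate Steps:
$C{\left(W \right)} = W$
$k{\left(p \right)} = 17 + p$
$H{\left(R \right)} = \frac{1}{2 R}$
$H{\left(5 \right)} k{\left(C{\left(5 \right)} \right)} = \frac{1}{2 \cdot 5} \left(17 + 5\right) = \frac{1}{2} \cdot \frac{1}{5} \cdot 22 = \frac{1}{10} \cdot 22 = \frac{11}{5}$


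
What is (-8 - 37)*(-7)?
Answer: 315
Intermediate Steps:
(-8 - 37)*(-7) = -45*(-7) = 315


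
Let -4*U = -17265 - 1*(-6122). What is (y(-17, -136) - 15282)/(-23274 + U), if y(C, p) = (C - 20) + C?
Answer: 61344/81953 ≈ 0.74853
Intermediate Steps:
U = 11143/4 (U = -(-17265 - 1*(-6122))/4 = -(-17265 + 6122)/4 = -¼*(-11143) = 11143/4 ≈ 2785.8)
y(C, p) = -20 + 2*C (y(C, p) = (-20 + C) + C = -20 + 2*C)
(y(-17, -136) - 15282)/(-23274 + U) = ((-20 + 2*(-17)) - 15282)/(-23274 + 11143/4) = ((-20 - 34) - 15282)/(-81953/4) = (-54 - 15282)*(-4/81953) = -15336*(-4/81953) = 61344/81953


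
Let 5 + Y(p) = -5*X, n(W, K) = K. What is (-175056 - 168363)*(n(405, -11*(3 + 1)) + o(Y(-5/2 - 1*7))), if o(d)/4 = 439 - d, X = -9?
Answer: -532986288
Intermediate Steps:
Y(p) = 40 (Y(p) = -5 - 5*(-9) = -5 + 45 = 40)
o(d) = 1756 - 4*d (o(d) = 4*(439 - d) = 1756 - 4*d)
(-175056 - 168363)*(n(405, -11*(3 + 1)) + o(Y(-5/2 - 1*7))) = (-175056 - 168363)*(-11*(3 + 1) + (1756 - 4*40)) = -343419*(-11*4 + (1756 - 160)) = -343419*(-44 + 1596) = -343419*1552 = -532986288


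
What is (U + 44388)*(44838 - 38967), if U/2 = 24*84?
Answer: 284273820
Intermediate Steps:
U = 4032 (U = 2*(24*84) = 2*2016 = 4032)
(U + 44388)*(44838 - 38967) = (4032 + 44388)*(44838 - 38967) = 48420*5871 = 284273820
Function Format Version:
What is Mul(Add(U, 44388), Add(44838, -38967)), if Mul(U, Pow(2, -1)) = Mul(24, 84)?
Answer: 284273820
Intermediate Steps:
U = 4032 (U = Mul(2, Mul(24, 84)) = Mul(2, 2016) = 4032)
Mul(Add(U, 44388), Add(44838, -38967)) = Mul(Add(4032, 44388), Add(44838, -38967)) = Mul(48420, 5871) = 284273820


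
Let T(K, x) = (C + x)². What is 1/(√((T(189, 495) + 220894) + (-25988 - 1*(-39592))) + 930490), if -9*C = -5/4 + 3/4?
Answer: 301478760/280522816009127 - 18*√155383273/280522816009127 ≈ 1.0739e-6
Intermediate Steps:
C = 1/18 (C = -(-5/4 + 3/4)/9 = -(-5*¼ + 3*(¼))/9 = -(-5/4 + ¾)/9 = -⅑*(-½) = 1/18 ≈ 0.055556)
T(K, x) = (1/18 + x)²
1/(√((T(189, 495) + 220894) + (-25988 - 1*(-39592))) + 930490) = 1/(√(((1 + 18*495)²/324 + 220894) + (-25988 - 1*(-39592))) + 930490) = 1/(√(((1 + 8910)²/324 + 220894) + (-25988 + 39592)) + 930490) = 1/(√(((1/324)*8911² + 220894) + 13604) + 930490) = 1/(√(((1/324)*79405921 + 220894) + 13604) + 930490) = 1/(√((79405921/324 + 220894) + 13604) + 930490) = 1/(√(150975577/324 + 13604) + 930490) = 1/(√(155383273/324) + 930490) = 1/(√155383273/18 + 930490) = 1/(930490 + √155383273/18)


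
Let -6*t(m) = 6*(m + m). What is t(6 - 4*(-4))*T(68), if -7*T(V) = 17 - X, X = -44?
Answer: 2684/7 ≈ 383.43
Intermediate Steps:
T(V) = -61/7 (T(V) = -(17 - 1*(-44))/7 = -(17 + 44)/7 = -1/7*61 = -61/7)
t(m) = -2*m (t(m) = -(m + m) = -2*m)
t(6 - 4*(-4))*T(68) = -2*(6 - 4*(-4))*(-61/7) = -2*(6 + 16)*(-61/7) = -2*22*(-61/7) = -44*(-61/7) = 2684/7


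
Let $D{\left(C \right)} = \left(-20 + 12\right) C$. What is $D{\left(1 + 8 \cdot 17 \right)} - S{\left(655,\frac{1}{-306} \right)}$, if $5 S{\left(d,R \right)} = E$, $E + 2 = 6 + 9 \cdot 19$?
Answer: $-1131$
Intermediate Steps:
$D{\left(C \right)} = - 8 C$
$E = 175$ ($E = -2 + \left(6 + 9 \cdot 19\right) = -2 + \left(6 + 171\right) = -2 + 177 = 175$)
$S{\left(d,R \right)} = 35$ ($S{\left(d,R \right)} = \frac{1}{5} \cdot 175 = 35$)
$D{\left(1 + 8 \cdot 17 \right)} - S{\left(655,\frac{1}{-306} \right)} = - 8 \left(1 + 8 \cdot 17\right) - 35 = - 8 \left(1 + 136\right) - 35 = \left(-8\right) 137 - 35 = -1096 - 35 = -1131$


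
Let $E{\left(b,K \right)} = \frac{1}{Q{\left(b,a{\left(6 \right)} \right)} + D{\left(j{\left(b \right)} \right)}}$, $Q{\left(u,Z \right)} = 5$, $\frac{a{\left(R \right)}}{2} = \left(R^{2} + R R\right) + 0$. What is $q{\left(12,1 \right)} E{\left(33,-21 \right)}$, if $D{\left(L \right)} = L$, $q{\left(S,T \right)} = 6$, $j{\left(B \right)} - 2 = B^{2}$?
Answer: $\frac{3}{548} \approx 0.0054745$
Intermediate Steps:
$a{\left(R \right)} = 4 R^{2}$ ($a{\left(R \right)} = 2 \left(\left(R^{2} + R R\right) + 0\right) = 2 \left(\left(R^{2} + R^{2}\right) + 0\right) = 2 \left(2 R^{2} + 0\right) = 2 \cdot 2 R^{2} = 4 R^{2}$)
$j{\left(B \right)} = 2 + B^{2}$
$E{\left(b,K \right)} = \frac{1}{7 + b^{2}}$ ($E{\left(b,K \right)} = \frac{1}{5 + \left(2 + b^{2}\right)} = \frac{1}{7 + b^{2}}$)
$q{\left(12,1 \right)} E{\left(33,-21 \right)} = \frac{6}{7 + 33^{2}} = \frac{6}{7 + 1089} = \frac{6}{1096} = 6 \cdot \frac{1}{1096} = \frac{3}{548}$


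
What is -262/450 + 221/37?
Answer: 44878/8325 ≈ 5.3907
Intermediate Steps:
-262/450 + 221/37 = -262*1/450 + 221*(1/37) = -131/225 + 221/37 = 44878/8325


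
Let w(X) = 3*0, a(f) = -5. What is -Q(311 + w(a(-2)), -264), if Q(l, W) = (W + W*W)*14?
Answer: -972048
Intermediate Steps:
w(X) = 0
Q(l, W) = 14*W + 14*W² (Q(l, W) = (W + W²)*14 = 14*W + 14*W²)
-Q(311 + w(a(-2)), -264) = -14*(-264)*(1 - 264) = -14*(-264)*(-263) = -1*972048 = -972048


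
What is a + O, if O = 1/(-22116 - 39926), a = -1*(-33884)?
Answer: 2102231127/62042 ≈ 33884.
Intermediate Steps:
a = 33884
O = -1/62042 (O = 1/(-62042) = -1/62042 ≈ -1.6118e-5)
a + O = 33884 - 1/62042 = 2102231127/62042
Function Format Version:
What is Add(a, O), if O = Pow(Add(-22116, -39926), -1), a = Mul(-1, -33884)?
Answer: Rational(2102231127, 62042) ≈ 33884.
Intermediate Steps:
a = 33884
O = Rational(-1, 62042) (O = Pow(-62042, -1) = Rational(-1, 62042) ≈ -1.6118e-5)
Add(a, O) = Add(33884, Rational(-1, 62042)) = Rational(2102231127, 62042)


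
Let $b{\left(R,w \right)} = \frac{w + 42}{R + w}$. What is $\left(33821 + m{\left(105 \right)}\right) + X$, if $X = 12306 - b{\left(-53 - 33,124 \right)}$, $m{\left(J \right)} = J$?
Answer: $\frac{878325}{19} \approx 46228.0$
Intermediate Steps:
$b{\left(R,w \right)} = \frac{42 + w}{R + w}$
$X = \frac{233731}{19}$ ($X = 12306 - \frac{42 + 124}{\left(-53 - 33\right) + 124} = 12306 - \frac{1}{\left(-53 - 33\right) + 124} \cdot 166 = 12306 - \frac{1}{-86 + 124} \cdot 166 = 12306 - \frac{1}{38} \cdot 166 = 12306 - \frac{83}{19} = \frac{233731}{19} \approx 12302.0$)
$\left(33821 + m{\left(105 \right)}\right) + X = \left(33821 + 105\right) + \frac{233731}{19} = 33926 + \frac{233731}{19} = \frac{878325}{19}$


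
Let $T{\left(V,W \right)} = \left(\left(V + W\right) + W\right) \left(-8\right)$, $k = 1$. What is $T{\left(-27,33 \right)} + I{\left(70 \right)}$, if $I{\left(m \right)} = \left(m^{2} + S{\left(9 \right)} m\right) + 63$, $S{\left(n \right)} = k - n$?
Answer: $4091$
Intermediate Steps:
$S{\left(n \right)} = 1 - n$
$T{\left(V,W \right)} = - 16 W - 8 V$ ($T{\left(V,W \right)} = \left(V + 2 W\right) \left(-8\right) = - 16 W - 8 V$)
$I{\left(m \right)} = 63 + m^{2} - 8 m$ ($I{\left(m \right)} = \left(m^{2} + \left(1 - 9\right) m\right) + 63 = \left(m^{2} - 8 m\right) + 63 = 63 + m^{2} - 8 m$)
$T{\left(-27,33 \right)} + I{\left(70 \right)} = \left(\left(-16\right) 33 - -216\right) + \left(63 + 70^{2} - 560\right) = \left(-528 + 216\right) + \left(63 + 4900 - 560\right) = -312 + 4403 = 4091$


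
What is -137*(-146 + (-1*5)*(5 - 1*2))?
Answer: 22057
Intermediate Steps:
-137*(-146 + (-1*5)*(5 - 1*2)) = -137*(-146 - 5*(5 - 2)) = -137*(-146 - 5*3) = -137*(-146 - 15) = -137*(-161) = 22057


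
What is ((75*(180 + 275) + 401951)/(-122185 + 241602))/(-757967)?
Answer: -10636/2207662079 ≈ -4.8178e-6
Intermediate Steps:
((75*(180 + 275) + 401951)/(-122185 + 241602))/(-757967) = ((75*455 + 401951)/119417)*(-1/757967) = ((34125 + 401951)*(1/119417))*(-1/757967) = (436076*(1/119417))*(-1/757967) = (436076/119417)*(-1/757967) = -10636/2207662079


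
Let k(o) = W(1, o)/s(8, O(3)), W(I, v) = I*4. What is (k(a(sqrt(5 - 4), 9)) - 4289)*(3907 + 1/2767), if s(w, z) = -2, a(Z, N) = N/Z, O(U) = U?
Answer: -46388584970/2767 ≈ -1.6765e+7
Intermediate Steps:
W(I, v) = 4*I
k(o) = -2 (k(o) = (4*1)/(-2) = 4*(-1/2) = -2)
(k(a(sqrt(5 - 4), 9)) - 4289)*(3907 + 1/2767) = (-2 - 4289)*(3907 + 1/2767) = -4291*(3907 + 1/2767) = -4291*10810670/2767 = -46388584970/2767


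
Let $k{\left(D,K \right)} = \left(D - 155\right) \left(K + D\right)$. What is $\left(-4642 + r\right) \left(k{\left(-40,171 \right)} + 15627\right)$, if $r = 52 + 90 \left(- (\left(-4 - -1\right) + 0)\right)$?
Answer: $42845760$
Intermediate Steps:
$k{\left(D,K \right)} = \left(-155 + D\right) \left(D + K\right)$
$r = 322$ ($r = 52 + 90 \left(- (\left(-4 + 1\right) + 0)\right) = 52 + 90 \left(- (-3 + 0)\right) = 52 + 90 \left(\left(-1\right) \left(-3\right)\right) = 52 + 90 \cdot 3 = 52 + 270 = 322$)
$\left(-4642 + r\right) \left(k{\left(-40,171 \right)} + 15627\right) = \left(-4642 + 322\right) \left(\left(\left(-40\right)^{2} - -6200 - 26505 - 6840\right) + 15627\right) = - 4320 \left(\left(1600 + 6200 - 26505 - 6840\right) + 15627\right) = - 4320 \left(-25545 + 15627\right) = \left(-4320\right) \left(-9918\right) = 42845760$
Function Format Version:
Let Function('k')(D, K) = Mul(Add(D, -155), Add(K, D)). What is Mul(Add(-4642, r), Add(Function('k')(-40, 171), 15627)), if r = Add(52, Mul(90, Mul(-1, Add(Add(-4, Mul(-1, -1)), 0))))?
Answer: 42845760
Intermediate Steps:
Function('k')(D, K) = Mul(Add(-155, D), Add(D, K))
r = 322 (r = Add(52, Mul(90, Mul(-1, Add(Add(-4, 1), 0)))) = Add(52, Mul(90, Mul(-1, Add(-3, 0)))) = Add(52, Mul(90, Mul(-1, -3))) = Add(52, Mul(90, 3)) = Add(52, 270) = 322)
Mul(Add(-4642, r), Add(Function('k')(-40, 171), 15627)) = Mul(Add(-4642, 322), Add(Add(Pow(-40, 2), Mul(-155, -40), Mul(-155, 171), Mul(-40, 171)), 15627)) = Mul(-4320, Add(Add(1600, 6200, -26505, -6840), 15627)) = Mul(-4320, Add(-25545, 15627)) = Mul(-4320, -9918) = 42845760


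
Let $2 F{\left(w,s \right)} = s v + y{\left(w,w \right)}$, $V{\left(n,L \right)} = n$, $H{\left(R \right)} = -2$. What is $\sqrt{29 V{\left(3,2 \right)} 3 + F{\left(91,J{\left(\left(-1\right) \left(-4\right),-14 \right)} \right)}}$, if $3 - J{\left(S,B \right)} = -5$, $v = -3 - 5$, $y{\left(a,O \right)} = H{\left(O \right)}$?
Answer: $2 \sqrt{57} \approx 15.1$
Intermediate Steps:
$y{\left(a,O \right)} = -2$
$v = -8$
$J{\left(S,B \right)} = 8$ ($J{\left(S,B \right)} = 3 - -5 = 3 + 5 = 8$)
$F{\left(w,s \right)} = -1 - 4 s$ ($F{\left(w,s \right)} = \frac{s \left(-8\right) - 2}{2} = \frac{- 8 s - 2}{2} = \frac{-2 - 8 s}{2} = -1 - 4 s$)
$\sqrt{29 V{\left(3,2 \right)} 3 + F{\left(91,J{\left(\left(-1\right) \left(-4\right),-14 \right)} \right)}} = \sqrt{29 \cdot 3 \cdot 3 - 33} = \sqrt{87 \cdot 3 - 33} = \sqrt{261 - 33} = \sqrt{228} = 2 \sqrt{57}$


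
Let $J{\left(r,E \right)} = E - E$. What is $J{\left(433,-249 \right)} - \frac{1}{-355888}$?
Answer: $\frac{1}{355888} \approx 2.8099 \cdot 10^{-6}$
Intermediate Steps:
$J{\left(r,E \right)} = 0$
$J{\left(433,-249 \right)} - \frac{1}{-355888} = 0 - \frac{1}{-355888} = 0 - - \frac{1}{355888} = 0 + \frac{1}{355888} = \frac{1}{355888}$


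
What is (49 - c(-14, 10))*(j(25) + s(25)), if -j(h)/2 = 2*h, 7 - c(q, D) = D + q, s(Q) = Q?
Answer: -2850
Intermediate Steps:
c(q, D) = 7 - D - q (c(q, D) = 7 - (D + q) = 7 + (-D - q) = 7 - D - q)
j(h) = -4*h
(49 - c(-14, 10))*(j(25) + s(25)) = (49 - (7 - 1*10 - 1*(-14)))*(-4*25 + 25) = (49 - (7 - 10 + 14))*(-100 + 25) = (49 - 1*11)*(-75) = (49 - 11)*(-75) = 38*(-75) = -2850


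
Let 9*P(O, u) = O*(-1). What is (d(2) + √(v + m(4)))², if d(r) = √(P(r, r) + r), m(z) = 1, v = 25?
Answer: 250/9 + 8*√26/3 ≈ 41.375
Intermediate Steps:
P(O, u) = -O/9 (P(O, u) = (O*(-1))/9 = (-O)/9 = -O/9)
d(r) = 2*√2*√r/3 (d(r) = √(-r/9 + r) = √(8*r/9) = 2*√2*√r/3)
(d(2) + √(v + m(4)))² = (2*√2*√2/3 + √(25 + 1))² = (4/3 + √26)²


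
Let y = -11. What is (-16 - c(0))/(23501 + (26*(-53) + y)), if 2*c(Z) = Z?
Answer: -1/1382 ≈ -0.00072359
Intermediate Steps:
c(Z) = Z/2
(-16 - c(0))/(23501 + (26*(-53) + y)) = (-16 - 0/2)/(23501 + (26*(-53) - 11)) = (-16 - 1*0)/(23501 + (-1378 - 11)) = (-16 + 0)/(23501 - 1389) = -16/22112 = (1/22112)*(-16) = -1/1382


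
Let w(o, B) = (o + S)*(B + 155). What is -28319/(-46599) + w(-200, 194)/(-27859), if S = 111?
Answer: 2236350560/1298201541 ≈ 1.7227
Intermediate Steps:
w(o, B) = (111 + o)*(155 + B) (w(o, B) = (o + 111)*(B + 155) = (111 + o)*(155 + B))
-28319/(-46599) + w(-200, 194)/(-27859) = -28319/(-46599) + (17205 + 111*194 + 155*(-200) + 194*(-200))/(-27859) = -28319*(-1/46599) + (17205 + 21534 - 31000 - 38800)*(-1/27859) = 28319/46599 - 31061*(-1/27859) = 28319/46599 + 31061/27859 = 2236350560/1298201541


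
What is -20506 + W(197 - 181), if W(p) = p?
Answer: -20490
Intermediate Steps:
-20506 + W(197 - 181) = -20506 + (197 - 181) = -20506 + 16 = -20490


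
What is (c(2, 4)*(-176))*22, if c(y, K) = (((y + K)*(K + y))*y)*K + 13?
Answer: -1165472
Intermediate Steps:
c(y, K) = 13 + K*y*(K + y)² (c(y, K) = (((K + y)*(K + y))*y)*K + 13 = ((K + y)²*y)*K + 13 = (y*(K + y)²)*K + 13 = K*y*(K + y)² + 13 = 13 + K*y*(K + y)²)
(c(2, 4)*(-176))*22 = ((13 + 4*2*(4 + 2)²)*(-176))*22 = ((13 + 4*2*6²)*(-176))*22 = ((13 + 4*2*36)*(-176))*22 = ((13 + 288)*(-176))*22 = (301*(-176))*22 = -52976*22 = -1165472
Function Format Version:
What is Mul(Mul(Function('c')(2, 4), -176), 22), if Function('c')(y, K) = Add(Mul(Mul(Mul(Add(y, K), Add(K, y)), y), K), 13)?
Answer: -1165472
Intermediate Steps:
Function('c')(y, K) = Add(13, Mul(K, y, Pow(Add(K, y), 2))) (Function('c')(y, K) = Add(Mul(Mul(Mul(Add(K, y), Add(K, y)), y), K), 13) = Add(Mul(Mul(Pow(Add(K, y), 2), y), K), 13) = Add(Mul(Mul(y, Pow(Add(K, y), 2)), K), 13) = Add(Mul(K, y, Pow(Add(K, y), 2)), 13) = Add(13, Mul(K, y, Pow(Add(K, y), 2))))
Mul(Mul(Function('c')(2, 4), -176), 22) = Mul(Mul(Add(13, Mul(4, 2, Pow(Add(4, 2), 2))), -176), 22) = Mul(Mul(Add(13, Mul(4, 2, Pow(6, 2))), -176), 22) = Mul(Mul(Add(13, Mul(4, 2, 36)), -176), 22) = Mul(Mul(Add(13, 288), -176), 22) = Mul(Mul(301, -176), 22) = Mul(-52976, 22) = -1165472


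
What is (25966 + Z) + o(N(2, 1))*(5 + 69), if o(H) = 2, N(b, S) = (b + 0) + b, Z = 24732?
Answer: 50846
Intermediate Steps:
N(b, S) = 2*b (N(b, S) = b + b = 2*b)
(25966 + Z) + o(N(2, 1))*(5 + 69) = (25966 + 24732) + 2*(5 + 69) = 50698 + 2*74 = 50698 + 148 = 50846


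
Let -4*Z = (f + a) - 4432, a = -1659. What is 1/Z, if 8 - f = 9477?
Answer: 1/3890 ≈ 0.00025707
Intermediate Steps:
f = -9469 (f = 8 - 1*9477 = 8 - 9477 = -9469)
Z = 3890 (Z = -((-9469 - 1659) - 4432)/4 = -(-11128 - 4432)/4 = -1/4*(-15560) = 3890)
1/Z = 1/3890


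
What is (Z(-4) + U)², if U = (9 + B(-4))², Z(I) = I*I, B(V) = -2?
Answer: 4225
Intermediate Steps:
Z(I) = I²
U = 49 (U = (9 - 2)² = 7² = 49)
(Z(-4) + U)² = ((-4)² + 49)² = (16 + 49)² = 65² = 4225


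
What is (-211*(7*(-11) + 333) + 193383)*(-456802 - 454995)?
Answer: -127074412499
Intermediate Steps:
(-211*(7*(-11) + 333) + 193383)*(-456802 - 454995) = (-211*(-77 + 333) + 193383)*(-911797) = (-211*256 + 193383)*(-911797) = (-54016 + 193383)*(-911797) = 139367*(-911797) = -127074412499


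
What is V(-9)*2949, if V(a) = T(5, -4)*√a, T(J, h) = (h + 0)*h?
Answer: 141552*I ≈ 1.4155e+5*I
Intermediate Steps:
T(J, h) = h² (T(J, h) = h*h = h²)
V(a) = 16*√a (V(a) = (-4)²*√a = 16*√a)
V(-9)*2949 = (16*√(-9))*2949 = (16*(3*I))*2949 = (48*I)*2949 = 141552*I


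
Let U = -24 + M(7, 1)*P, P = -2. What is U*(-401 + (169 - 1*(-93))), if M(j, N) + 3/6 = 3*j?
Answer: 9035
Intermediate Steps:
M(j, N) = -1/2 + 3*j
U = -65 (U = -24 + (-1/2 + 3*7)*(-2) = -24 + (-1/2 + 21)*(-2) = -24 + (41/2)*(-2) = -24 - 41 = -65)
U*(-401 + (169 - 1*(-93))) = -65*(-401 + (169 - 1*(-93))) = -65*(-401 + (169 + 93)) = -65*(-401 + 262) = -65*(-139) = 9035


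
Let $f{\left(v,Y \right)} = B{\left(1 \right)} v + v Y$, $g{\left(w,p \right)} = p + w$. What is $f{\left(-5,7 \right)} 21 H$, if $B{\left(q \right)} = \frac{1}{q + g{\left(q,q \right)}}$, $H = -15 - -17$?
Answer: $-1540$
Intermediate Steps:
$H = 2$ ($H = -15 + 17 = 2$)
$B{\left(q \right)} = \frac{1}{3 q}$ ($B{\left(q \right)} = \frac{1}{q + \left(q + q\right)} = \frac{1}{q + 2 q} = \frac{1}{3 q}$)
$f{\left(v,Y \right)} = \frac{v}{3} + Y v$ ($f{\left(v,Y \right)} = \frac{1}{3 \cdot 1} v + v Y = \frac{1}{3} \cdot 1 v + Y v = \frac{v}{3} + Y v$)
$f{\left(-5,7 \right)} 21 H = - 5 \left(\frac{1}{3} + 7\right) 21 \cdot 2 = \left(-5\right) \frac{22}{3} \cdot 21 \cdot 2 = \left(- \frac{110}{3}\right) 21 \cdot 2 = \left(-770\right) 2 = -1540$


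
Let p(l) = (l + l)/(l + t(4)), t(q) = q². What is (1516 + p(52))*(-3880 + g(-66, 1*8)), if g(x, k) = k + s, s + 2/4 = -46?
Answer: -5946439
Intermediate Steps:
s = -93/2 (s = -½ - 46 = -93/2 ≈ -46.500)
p(l) = 2*l/(16 + l) (p(l) = (l + l)/(l + 4²) = (2*l)/(l + 16) = (2*l)/(16 + l) = 2*l/(16 + l))
g(x, k) = -93/2 + k (g(x, k) = k - 93/2 = -93/2 + k)
(1516 + p(52))*(-3880 + g(-66, 1*8)) = (1516 + 2*52/(16 + 52))*(-3880 + (-93/2 + 1*8)) = (1516 + 2*52/68)*(-3880 + (-93/2 + 8)) = (1516 + 2*52*(1/68))*(-3880 - 77/2) = (1516 + 26/17)*(-7837/2) = (25798/17)*(-7837/2) = -5946439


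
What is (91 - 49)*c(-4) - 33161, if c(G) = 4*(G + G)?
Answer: -34505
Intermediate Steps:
c(G) = 8*G (c(G) = 4*(2*G) = 8*G)
(91 - 49)*c(-4) - 33161 = (91 - 49)*(8*(-4)) - 33161 = 42*(-32) - 33161 = -1344 - 33161 = -34505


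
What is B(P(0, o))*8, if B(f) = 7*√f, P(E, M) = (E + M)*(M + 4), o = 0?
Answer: 0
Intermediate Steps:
P(E, M) = (4 + M)*(E + M) (P(E, M) = (E + M)*(4 + M) = (4 + M)*(E + M))
B(P(0, o))*8 = (7*√(0² + 4*0 + 4*0 + 0*0))*8 = (7*√(0 + 0 + 0 + 0))*8 = (7*√0)*8 = (7*0)*8 = 0*8 = 0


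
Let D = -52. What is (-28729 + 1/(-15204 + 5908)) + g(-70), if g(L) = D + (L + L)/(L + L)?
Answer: -267538881/9296 ≈ -28780.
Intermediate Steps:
g(L) = -51 (g(L) = -52 + (L + L)/(L + L) = -52 + (2*L)/((2*L)) = -52 + (2*L)*(1/(2*L)) = -52 + 1 = -51)
(-28729 + 1/(-15204 + 5908)) + g(-70) = (-28729 + 1/(-15204 + 5908)) - 51 = (-28729 + 1/(-9296)) - 51 = (-28729 - 1/9296) - 51 = -267064785/9296 - 51 = -267538881/9296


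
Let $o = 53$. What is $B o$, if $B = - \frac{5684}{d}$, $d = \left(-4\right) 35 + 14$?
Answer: $\frac{21518}{9} \approx 2390.9$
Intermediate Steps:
$d = -126$ ($d = -140 + 14 = -126$)
$B = \frac{406}{9}$ ($B = - \frac{5684}{-126} = \left(-5684\right) \left(- \frac{1}{126}\right) = \frac{406}{9} \approx 45.111$)
$B o = \frac{406}{9} \cdot 53 = \frac{21518}{9}$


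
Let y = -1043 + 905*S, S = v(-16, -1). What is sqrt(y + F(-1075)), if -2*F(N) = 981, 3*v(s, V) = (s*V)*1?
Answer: sqrt(118554)/6 ≈ 57.386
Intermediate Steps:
v(s, V) = V*s/3 (v(s, V) = ((s*V)*1)/3 = ((V*s)*1)/3 = (V*s)/3 = V*s/3)
S = 16/3 (S = (1/3)*(-1)*(-16) = 16/3 ≈ 5.3333)
F(N) = -981/2 (F(N) = -1/2*981 = -981/2)
y = 11351/3 (y = -1043 + 905*(16/3) = -1043 + 14480/3 = 11351/3 ≈ 3783.7)
sqrt(y + F(-1075)) = sqrt(11351/3 - 981/2) = sqrt(19759/6) = sqrt(118554)/6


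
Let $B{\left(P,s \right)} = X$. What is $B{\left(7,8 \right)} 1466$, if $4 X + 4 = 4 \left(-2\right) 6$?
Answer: $-19058$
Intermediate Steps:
$X = -13$ ($X = -1 + \frac{4 \left(-2\right) 6}{4} = -1 + \frac{\left(-8\right) 6}{4} = -1 + \frac{1}{4} \left(-48\right) = -1 - 12 = -13$)
$B{\left(P,s \right)} = -13$
$B{\left(7,8 \right)} 1466 = \left(-13\right) 1466 = -19058$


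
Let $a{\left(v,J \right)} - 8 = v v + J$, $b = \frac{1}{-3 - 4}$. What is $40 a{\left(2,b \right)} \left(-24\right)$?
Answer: $- \frac{79680}{7} \approx -11383.0$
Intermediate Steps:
$b = - \frac{1}{7}$ ($b = \frac{1}{-7} = - \frac{1}{7} \approx -0.14286$)
$a{\left(v,J \right)} = 8 + J + v^{2}$ ($a{\left(v,J \right)} = 8 + \left(v v + J\right) = 8 + \left(v^{2} + J\right) = 8 + \left(J + v^{2}\right) = 8 + J + v^{2}$)
$40 a{\left(2,b \right)} \left(-24\right) = 40 \left(8 - \frac{1}{7} + 2^{2}\right) \left(-24\right) = 40 \left(8 - \frac{1}{7} + 4\right) \left(-24\right) = 40 \cdot \frac{83}{7} \left(-24\right) = \frac{3320}{7} \left(-24\right) = - \frac{79680}{7}$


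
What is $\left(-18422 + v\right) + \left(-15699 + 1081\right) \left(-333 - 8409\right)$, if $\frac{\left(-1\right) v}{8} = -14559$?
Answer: $127888606$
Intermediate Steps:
$v = 116472$ ($v = \left(-8\right) \left(-14559\right) = 116472$)
$\left(-18422 + v\right) + \left(-15699 + 1081\right) \left(-333 - 8409\right) = \left(-18422 + 116472\right) + \left(-15699 + 1081\right) \left(-333 - 8409\right) = 98050 - -127790556 = 98050 + 127790556 = 127888606$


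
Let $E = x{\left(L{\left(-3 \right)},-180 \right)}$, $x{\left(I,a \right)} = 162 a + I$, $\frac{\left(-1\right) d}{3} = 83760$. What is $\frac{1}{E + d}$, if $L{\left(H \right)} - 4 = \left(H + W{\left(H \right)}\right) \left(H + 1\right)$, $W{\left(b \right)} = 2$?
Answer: $- \frac{1}{280434} \approx -3.5659 \cdot 10^{-6}$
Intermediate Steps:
$d = -251280$ ($d = \left(-3\right) 83760 = -251280$)
$L{\left(H \right)} = 4 + \left(1 + H\right) \left(2 + H\right)$ ($L{\left(H \right)} = 4 + \left(H + 2\right) \left(H + 1\right) = 4 + \left(2 + H\right) \left(1 + H\right) = 4 + \left(1 + H\right) \left(2 + H\right)$)
$x{\left(I,a \right)} = I + 162 a$
$E = -29154$ ($E = \left(6 + \left(-3\right)^{2} + 3 \left(-3\right)\right) + 162 \left(-180\right) = \left(6 + 9 - 9\right) - 29160 = 6 - 29160 = -29154$)
$\frac{1}{E + d} = \frac{1}{-29154 - 251280} = \frac{1}{-280434} = - \frac{1}{280434}$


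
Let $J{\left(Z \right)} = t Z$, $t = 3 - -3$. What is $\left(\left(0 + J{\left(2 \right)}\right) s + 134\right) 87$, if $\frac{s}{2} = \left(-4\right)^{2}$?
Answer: $45066$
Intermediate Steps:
$t = 6$ ($t = 3 + 3 = 6$)
$s = 32$ ($s = 2 \left(-4\right)^{2} = 2 \cdot 16 = 32$)
$J{\left(Z \right)} = 6 Z$
$\left(\left(0 + J{\left(2 \right)}\right) s + 134\right) 87 = \left(\left(0 + 6 \cdot 2\right) 32 + 134\right) 87 = \left(\left(0 + 12\right) 32 + 134\right) 87 = \left(12 \cdot 32 + 134\right) 87 = \left(384 + 134\right) 87 = 518 \cdot 87 = 45066$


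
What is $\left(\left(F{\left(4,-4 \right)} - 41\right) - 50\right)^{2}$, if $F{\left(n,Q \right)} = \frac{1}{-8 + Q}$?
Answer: $\frac{1194649}{144} \approx 8296.2$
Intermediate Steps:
$\left(\left(F{\left(4,-4 \right)} - 41\right) - 50\right)^{2} = \left(\left(\frac{1}{-8 - 4} - 41\right) - 50\right)^{2} = \left(\left(\frac{1}{-12} - 41\right) - 50\right)^{2} = \left(\left(- \frac{1}{12} - 41\right) - 50\right)^{2} = \left(- \frac{493}{12} - 50\right)^{2} = \left(- \frac{1093}{12}\right)^{2} = \frac{1194649}{144}$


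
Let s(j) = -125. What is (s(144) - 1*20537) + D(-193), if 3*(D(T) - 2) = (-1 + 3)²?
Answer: -61976/3 ≈ -20659.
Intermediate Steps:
D(T) = 10/3 (D(T) = 2 + (-1 + 3)²/3 = 2 + (⅓)*2² = 2 + (⅓)*4 = 2 + 4/3 = 10/3)
(s(144) - 1*20537) + D(-193) = (-125 - 1*20537) + 10/3 = (-125 - 20537) + 10/3 = -20662 + 10/3 = -61976/3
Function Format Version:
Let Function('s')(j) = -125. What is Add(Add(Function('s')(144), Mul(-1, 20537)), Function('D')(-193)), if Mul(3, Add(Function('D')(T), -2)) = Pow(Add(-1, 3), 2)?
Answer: Rational(-61976, 3) ≈ -20659.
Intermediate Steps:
Function('D')(T) = Rational(10, 3) (Function('D')(T) = Add(2, Mul(Rational(1, 3), Pow(Add(-1, 3), 2))) = Add(2, Mul(Rational(1, 3), Pow(2, 2))) = Add(2, Mul(Rational(1, 3), 4)) = Add(2, Rational(4, 3)) = Rational(10, 3))
Add(Add(Function('s')(144), Mul(-1, 20537)), Function('D')(-193)) = Add(Add(-125, Mul(-1, 20537)), Rational(10, 3)) = Add(Add(-125, -20537), Rational(10, 3)) = Add(-20662, Rational(10, 3)) = Rational(-61976, 3)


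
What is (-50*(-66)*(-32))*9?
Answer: -950400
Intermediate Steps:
(-50*(-66)*(-32))*9 = (3300*(-32))*9 = -105600*9 = -950400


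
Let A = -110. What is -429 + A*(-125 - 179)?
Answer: 33011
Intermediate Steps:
-429 + A*(-125 - 179) = -429 - 110*(-125 - 179) = -429 - 110*(-304) = -429 + 33440 = 33011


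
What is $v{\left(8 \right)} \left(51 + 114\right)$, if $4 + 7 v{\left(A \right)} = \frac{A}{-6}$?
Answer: $- \frac{880}{7} \approx -125.71$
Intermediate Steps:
$v{\left(A \right)} = - \frac{4}{7} - \frac{A}{42}$ ($v{\left(A \right)} = - \frac{4}{7} + \frac{A \frac{1}{-6}}{7} = - \frac{4}{7} + \frac{A \left(- \frac{1}{6}\right)}{7} = - \frac{4}{7} + \frac{\left(- \frac{1}{6}\right) A}{7} = - \frac{4}{7} - \frac{A}{42}$)
$v{\left(8 \right)} \left(51 + 114\right) = \left(- \frac{4}{7} - \frac{4}{21}\right) \left(51 + 114\right) = \left(- \frac{4}{7} - \frac{4}{21}\right) 165 = \left(- \frac{16}{21}\right) 165 = - \frac{880}{7}$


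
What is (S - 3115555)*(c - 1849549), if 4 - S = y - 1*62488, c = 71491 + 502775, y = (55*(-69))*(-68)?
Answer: 4222618872809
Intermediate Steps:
y = 258060 (y = -3795*(-68) = 258060)
c = 574266
S = -195568 (S = 4 - (258060 - 1*62488) = 4 - (258060 - 62488) = 4 - 1*195572 = 4 - 195572 = -195568)
(S - 3115555)*(c - 1849549) = (-195568 - 3115555)*(574266 - 1849549) = -3311123*(-1275283) = 4222618872809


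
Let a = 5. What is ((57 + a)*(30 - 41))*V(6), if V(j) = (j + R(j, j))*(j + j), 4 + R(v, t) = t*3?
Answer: -163680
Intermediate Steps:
R(v, t) = -4 + 3*t (R(v, t) = -4 + t*3 = -4 + 3*t)
V(j) = 2*j*(-4 + 4*j) (V(j) = (j + (-4 + 3*j))*(j + j) = (-4 + 4*j)*(2*j) = 2*j*(-4 + 4*j))
((57 + a)*(30 - 41))*V(6) = ((57 + 5)*(30 - 41))*(8*6*(-1 + 6)) = (62*(-11))*(8*6*5) = -682*240 = -163680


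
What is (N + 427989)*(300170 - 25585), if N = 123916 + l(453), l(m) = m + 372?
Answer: 151771367050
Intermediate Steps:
l(m) = 372 + m
N = 124741 (N = 123916 + (372 + 453) = 123916 + 825 = 124741)
(N + 427989)*(300170 - 25585) = (124741 + 427989)*(300170 - 25585) = 552730*274585 = 151771367050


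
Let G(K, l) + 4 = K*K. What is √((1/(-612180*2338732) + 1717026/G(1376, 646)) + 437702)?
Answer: √155112049877735838777359440203789741185/18824916270397380 ≈ 661.59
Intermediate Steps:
G(K, l) = -4 + K² (G(K, l) = -4 + K*K = -4 + K²)
√((1/(-612180*2338732) + 1717026/G(1376, 646)) + 437702) = √((1/(-612180*2338732) + 1717026/(-4 + 1376²)) + 437702) = √((-1/612180*1/2338732 + 1717026/(-4 + 1893376)) + 437702) = √((-1/1431724955760 + 1717026/1893372) + 437702) = √((-1/1431724955760 + 1717026*(1/1893372)) + 437702) = √((-1/1431724955760 + 286171/315562) + 437702) = √(204859081157239699/225898995244768560 + 437702) = √(98876646875706845488819/225898995244768560) = √155112049877735838777359440203789741185/18824916270397380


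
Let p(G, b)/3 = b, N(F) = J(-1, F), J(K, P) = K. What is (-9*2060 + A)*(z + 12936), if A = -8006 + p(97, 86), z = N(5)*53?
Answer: -338668304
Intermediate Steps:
N(F) = -1
p(G, b) = 3*b
z = -53 (z = -1*53 = -53)
A = -7748 (A = -8006 + 3*86 = -8006 + 258 = -7748)
(-9*2060 + A)*(z + 12936) = (-9*2060 - 7748)*(-53 + 12936) = (-18540 - 7748)*12883 = -26288*12883 = -338668304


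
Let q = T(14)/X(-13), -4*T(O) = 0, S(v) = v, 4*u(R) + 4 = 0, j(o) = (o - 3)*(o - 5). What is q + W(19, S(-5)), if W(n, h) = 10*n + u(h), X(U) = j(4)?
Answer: 189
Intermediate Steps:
j(o) = (-5 + o)*(-3 + o) (j(o) = (-3 + o)*(-5 + o) = (-5 + o)*(-3 + o))
u(R) = -1 (u(R) = -1 + (¼)*0 = -1 + 0 = -1)
X(U) = -1 (X(U) = 15 + 4² - 8*4 = 15 + 16 - 32 = -1)
T(O) = 0 (T(O) = -¼*0 = 0)
W(n, h) = -1 + 10*n (W(n, h) = 10*n - 1 = -1 + 10*n)
q = 0 (q = 0/(-1) = 0*(-1) = 0)
q + W(19, S(-5)) = 0 + (-1 + 10*19) = 0 + (-1 + 190) = 0 + 189 = 189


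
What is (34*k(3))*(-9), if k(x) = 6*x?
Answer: -5508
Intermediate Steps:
(34*k(3))*(-9) = (34*(6*3))*(-9) = (34*18)*(-9) = 612*(-9) = -5508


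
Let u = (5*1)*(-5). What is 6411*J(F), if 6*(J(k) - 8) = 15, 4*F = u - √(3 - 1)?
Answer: 134631/2 ≈ 67316.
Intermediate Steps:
u = -25 (u = 5*(-5) = -25)
F = -25/4 - √2/4 (F = (-25 - √(3 - 1))/4 = (-25 - √2)/4 = -25/4 - √2/4 ≈ -6.6036)
J(k) = 21/2 (J(k) = 8 + (⅙)*15 = 8 + 5/2 = 21/2)
6411*J(F) = 6411*(21/2) = 134631/2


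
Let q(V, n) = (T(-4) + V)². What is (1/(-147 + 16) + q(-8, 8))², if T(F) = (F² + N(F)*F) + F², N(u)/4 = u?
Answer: 1029135178369/17161 ≈ 5.9969e+7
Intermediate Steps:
N(u) = 4*u
T(F) = 6*F² (T(F) = (F² + (4*F)*F) + F² = (F² + 4*F²) + F² = 5*F² + F² = 6*F²)
q(V, n) = (96 + V)² (q(V, n) = (6*(-4)² + V)² = (6*16 + V)² = (96 + V)²)
(1/(-147 + 16) + q(-8, 8))² = (1/(-147 + 16) + (96 - 8)²)² = (1/(-131) + 88²)² = (-1/131 + 7744)² = (1014463/131)² = 1029135178369/17161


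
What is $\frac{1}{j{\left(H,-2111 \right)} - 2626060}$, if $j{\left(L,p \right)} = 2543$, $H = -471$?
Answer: $- \frac{1}{2623517} \approx -3.8117 \cdot 10^{-7}$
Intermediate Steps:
$\frac{1}{j{\left(H,-2111 \right)} - 2626060} = \frac{1}{2543 - 2626060} = \frac{1}{-2623517} = - \frac{1}{2623517}$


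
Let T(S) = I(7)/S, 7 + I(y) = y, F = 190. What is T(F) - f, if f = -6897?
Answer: 6897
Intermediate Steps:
I(y) = -7 + y
T(S) = 0 (T(S) = (-7 + 7)/S = 0/S = 0)
T(F) - f = 0 - 1*(-6897) = 0 + 6897 = 6897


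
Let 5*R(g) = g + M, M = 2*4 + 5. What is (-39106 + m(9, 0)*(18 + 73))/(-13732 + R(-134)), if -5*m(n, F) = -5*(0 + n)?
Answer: 191435/68781 ≈ 2.7833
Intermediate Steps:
M = 13 (M = 8 + 5 = 13)
m(n, F) = n (m(n, F) = -(-1)*(0 + n) = -(-1)*n = n)
R(g) = 13/5 + g/5 (R(g) = (g + 13)/5 = (13 + g)/5 = 13/5 + g/5)
(-39106 + m(9, 0)*(18 + 73))/(-13732 + R(-134)) = (-39106 + 9*(18 + 73))/(-13732 + (13/5 + (⅕)*(-134))) = (-39106 + 9*91)/(-13732 + (13/5 - 134/5)) = (-39106 + 819)/(-13732 - 121/5) = -38287/(-68781/5) = -38287*(-5/68781) = 191435/68781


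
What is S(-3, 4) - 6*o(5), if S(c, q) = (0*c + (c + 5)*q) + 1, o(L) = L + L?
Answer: -51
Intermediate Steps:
o(L) = 2*L
S(c, q) = 1 + q*(5 + c) (S(c, q) = (0 + (5 + c)*q) + 1 = (0 + q*(5 + c)) + 1 = q*(5 + c) + 1 = 1 + q*(5 + c))
S(-3, 4) - 6*o(5) = (1 + 5*4 - 3*4) - 12*5 = (1 + 20 - 12) - 6*10 = 9 - 60 = -51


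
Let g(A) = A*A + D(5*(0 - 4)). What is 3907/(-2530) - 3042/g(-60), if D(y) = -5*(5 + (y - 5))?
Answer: -553804/234025 ≈ -2.3664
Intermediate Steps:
D(y) = -5*y (D(y) = -5*(5 + (-5 + y)) = -5*y)
g(A) = 100 + A**2 (g(A) = A*A - 25*(0 - 4) = A**2 - 25*(-4) = A**2 - 5*(-20) = A**2 + 100 = 100 + A**2)
3907/(-2530) - 3042/g(-60) = 3907/(-2530) - 3042/(100 + (-60)**2) = 3907*(-1/2530) - 3042/(100 + 3600) = -3907/2530 - 3042/3700 = -3907/2530 - 3042*1/3700 = -3907/2530 - 1521/1850 = -553804/234025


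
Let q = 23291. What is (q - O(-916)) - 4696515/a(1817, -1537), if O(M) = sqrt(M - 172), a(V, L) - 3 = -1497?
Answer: 4388141/166 - 8*I*sqrt(17) ≈ 26435.0 - 32.985*I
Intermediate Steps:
a(V, L) = -1494 (a(V, L) = 3 - 1497 = -1494)
O(M) = sqrt(-172 + M)
(q - O(-916)) - 4696515/a(1817, -1537) = (23291 - sqrt(-172 - 916)) - 4696515/(-1494) = (23291 - sqrt(-1088)) - 4696515*(-1/1494) = (23291 - 8*I*sqrt(17)) + 521835/166 = 4388141/166 - 8*I*sqrt(17)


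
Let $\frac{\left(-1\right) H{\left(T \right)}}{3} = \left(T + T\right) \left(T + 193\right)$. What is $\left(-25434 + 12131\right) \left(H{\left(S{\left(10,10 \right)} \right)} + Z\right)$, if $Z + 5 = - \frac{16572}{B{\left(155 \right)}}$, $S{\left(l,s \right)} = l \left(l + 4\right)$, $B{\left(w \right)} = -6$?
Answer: $3684438789$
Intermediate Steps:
$S{\left(l,s \right)} = l \left(4 + l\right)$
$H{\left(T \right)} = - 6 T \left(193 + T\right)$ ($H{\left(T \right)} = - 3 \left(T + T\right) \left(T + 193\right) = - 3 \cdot 2 T \left(193 + T\right) = - 6 T \left(193 + T\right)$)
$Z = 2757$ ($Z = -5 - \frac{16572}{-6} = -5 - -2762 = -5 + 2762 = 2757$)
$\left(-25434 + 12131\right) \left(H{\left(S{\left(10,10 \right)} \right)} + Z\right) = \left(-25434 + 12131\right) \left(- 6 \cdot 10 \left(4 + 10\right) \left(193 + 10 \left(4 + 10\right)\right) + 2757\right) = - 13303 \left(- 6 \cdot 10 \cdot 14 \left(193 + 10 \cdot 14\right) + 2757\right) = - 13303 \left(\left(-6\right) 140 \left(193 + 140\right) + 2757\right) = - 13303 \left(\left(-6\right) 140 \cdot 333 + 2757\right) = - 13303 \left(-279720 + 2757\right) = \left(-13303\right) \left(-276963\right) = 3684438789$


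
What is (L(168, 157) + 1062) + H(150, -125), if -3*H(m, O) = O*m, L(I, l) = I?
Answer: 7480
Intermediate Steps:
H(m, O) = -O*m/3
(L(168, 157) + 1062) + H(150, -125) = (168 + 1062) - ⅓*(-125)*150 = 1230 + 6250 = 7480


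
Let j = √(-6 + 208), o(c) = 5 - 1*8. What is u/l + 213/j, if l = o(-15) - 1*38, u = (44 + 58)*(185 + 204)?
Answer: -39678/41 + 213*√202/202 ≈ -952.77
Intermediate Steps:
u = 39678 (u = 102*389 = 39678)
o(c) = -3 (o(c) = 5 - 8 = -3)
j = √202 ≈ 14.213
l = -41 (l = -3 - 1*38 = -3 - 38 = -41)
u/l + 213/j = 39678/(-41) + 213/(√202) = 39678*(-1/41) + 213*(√202/202) = -39678/41 + 213*√202/202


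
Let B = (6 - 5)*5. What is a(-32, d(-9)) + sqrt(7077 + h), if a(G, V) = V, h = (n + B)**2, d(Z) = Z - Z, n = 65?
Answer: sqrt(11977) ≈ 109.44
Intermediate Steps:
d(Z) = 0
B = 5 (B = 1*5 = 5)
h = 4900 (h = (65 + 5)**2 = 70**2 = 4900)
a(-32, d(-9)) + sqrt(7077 + h) = 0 + sqrt(7077 + 4900) = 0 + sqrt(11977) = sqrt(11977)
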